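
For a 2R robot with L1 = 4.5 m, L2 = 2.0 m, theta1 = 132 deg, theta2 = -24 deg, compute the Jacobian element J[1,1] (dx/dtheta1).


J[1,1] = -L1*sin(t1) - L2*sin(t1+t2)
= -4.5*sin(132) - 2.0*sin(108)
= -5.2463


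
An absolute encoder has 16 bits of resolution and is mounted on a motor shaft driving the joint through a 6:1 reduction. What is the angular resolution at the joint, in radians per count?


counts = 2^16 = 65536
effective counts at joint = 65536 * 6 = 393216
resolution = 2*pi / 393216
= 1.5979e-05 rad/count


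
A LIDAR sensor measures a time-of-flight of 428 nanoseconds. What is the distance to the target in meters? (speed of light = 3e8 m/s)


tof = 428 ns = 4.28e-07 s
dist = c * tof / 2
= 3e8 * 4.28e-07 / 2
= 64.2 m


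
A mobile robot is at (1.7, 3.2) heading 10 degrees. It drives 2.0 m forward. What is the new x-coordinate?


x_new = x0 + d*cos(theta)
= 1.7 + 2.0*cos(10)
= 1.7 + 1.9696
= 3.6696


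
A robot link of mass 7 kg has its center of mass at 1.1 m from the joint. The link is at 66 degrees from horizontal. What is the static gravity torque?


tau = m*g*L*cos(angle)
= 7 * 9.81 * 1.1 * cos(66 deg)
= 7 * 9.81 * 1.1 * 0.4067
= 30.7237 Nm


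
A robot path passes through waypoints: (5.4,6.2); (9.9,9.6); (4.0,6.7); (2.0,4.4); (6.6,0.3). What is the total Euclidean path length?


Segment lengths:
  seg1 = sqrt((4.5)^2 + (3.4)^2) = 5.64
  seg2 = sqrt((-5.9)^2 + (-2.9)^2) = 6.5742
  seg3 = sqrt((-2.0)^2 + (-2.3)^2) = 3.048
  seg4 = sqrt((4.6)^2 + (-4.1)^2) = 6.162
Total = 21.4242


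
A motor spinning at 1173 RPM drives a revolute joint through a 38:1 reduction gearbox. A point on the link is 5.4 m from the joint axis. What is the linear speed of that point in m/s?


omega_motor = 1173 * 2*pi/60 = 122.8363 rad/s
omega_joint = omega_motor / 38 = 3.2325 rad/s
v = omega_joint * r = 3.2325 * 5.4
= 17.4557 m/s


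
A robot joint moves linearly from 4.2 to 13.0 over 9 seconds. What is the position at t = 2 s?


s = t/T = 2/9 = 0.2222
p(t) = p0 + (pf-p0)*s
= 4.2 + (13.0 - 4.2) * 0.2222
= 6.1556


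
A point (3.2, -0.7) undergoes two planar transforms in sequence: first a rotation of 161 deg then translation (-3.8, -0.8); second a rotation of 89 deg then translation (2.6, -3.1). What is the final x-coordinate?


After transform 1:
x1 = cos(161)*3.2 - sin(161)*-0.7 + -3.8 = -6.5978
y1 = sin(161)*3.2 + cos(161)*-0.7 + -0.8 = 0.9037
After transform 2:
x2 = cos(89)*-6.5978 - sin(89)*0.9037 + 2.6
= 1.5813


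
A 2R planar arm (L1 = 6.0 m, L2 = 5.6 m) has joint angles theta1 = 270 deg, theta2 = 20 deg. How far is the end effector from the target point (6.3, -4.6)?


End effector via forward kinematics:
x = L1*cos(t1) + L2*cos(t1+t2) = 1.9153
y = L1*sin(t1) + L2*sin(t1+t2) = -11.2623
Distance to target:
d = sqrt((6.3 - 1.9153)^2 + (-4.6 - -11.2623)^2)
= sqrt(19.2255 + 44.386)
= 7.9757 m


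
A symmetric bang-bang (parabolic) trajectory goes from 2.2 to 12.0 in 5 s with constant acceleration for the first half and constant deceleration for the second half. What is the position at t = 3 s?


Symmetric rest-to-rest: each phase covers (pf-p0)/2 in time T/2. 0.5*a*(T/2)^2 = (pf-p0)/2 => a = 4*(pf-p0)/T^2
a = 4*(12.0-2.2)/5^2 = 1.568
t = 3 is in the deceleration phase (t > T/2).
p = pf - 0.5*a*(T-t)^2 = 12.0 - 0.5*1.568*2^2
= 8.864


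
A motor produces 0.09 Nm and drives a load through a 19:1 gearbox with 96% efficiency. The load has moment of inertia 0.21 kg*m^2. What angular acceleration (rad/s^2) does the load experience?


tau_out = tau_motor * N * eta
= 0.09 * 19 * 0.96 = 1.6416 Nm
alpha = tau_out / I = 1.6416 / 0.21
= 7.8171 rad/s^2


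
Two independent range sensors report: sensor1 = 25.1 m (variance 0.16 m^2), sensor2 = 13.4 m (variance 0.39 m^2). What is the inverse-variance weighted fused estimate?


w1 = (1/var1) / (1/var1 + 1/var2)
   = 6.25 / (6.25 + 2.5641) = 0.7091
w2 = 1 - w1 = 0.2909
fused = w1*s1 + w2*s2 = 17.7982 + 3.8982
= 21.6964 m


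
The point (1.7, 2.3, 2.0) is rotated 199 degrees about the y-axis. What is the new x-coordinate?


Rotation about y-axis: x' = x*cos(theta) + z*sin(theta)
= 1.7 * -0.9455 + 2.0 * -0.3256
= -2.2585


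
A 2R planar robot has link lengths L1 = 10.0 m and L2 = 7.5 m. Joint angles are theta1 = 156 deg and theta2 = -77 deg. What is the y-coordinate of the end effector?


Convert angles to radians: theta1 = 2.7227, theta2 = -1.3439
y = L1*sin(theta1) + L2*sin(theta1+theta2)
y = 4.0674 + 7.3622
y = 11.4296


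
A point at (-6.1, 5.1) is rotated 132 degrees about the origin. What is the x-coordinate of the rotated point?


x' = x*cos(theta) - y*sin(theta)
cos(132 deg) = -0.6691, sin(132 deg) = 0.7431
x' = -6.1 * -0.6691 - 5.1 * 0.7431
= 4.0817 - 3.79
= 0.2917


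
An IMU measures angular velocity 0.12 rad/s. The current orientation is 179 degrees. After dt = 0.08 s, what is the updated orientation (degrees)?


delta_theta = w * dt = 0.12 * 0.08 = 0.0096 rad
= 0.55 deg
theta_new = 179 + 0.55 = 179.55 deg


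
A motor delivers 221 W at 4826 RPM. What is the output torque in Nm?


omega = 4826 * 2*pi/60 = 505.3775 rad/s
tau = P / omega = 221 / 505.3775
= 0.4373 Nm


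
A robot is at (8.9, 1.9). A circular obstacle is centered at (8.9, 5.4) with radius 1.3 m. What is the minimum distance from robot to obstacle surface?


center_dist = sqrt((8.9-8.9)^2 + (1.9-5.4)^2)
= sqrt(0.0 + 12.25)
= 3.5
min_dist = center_dist - radius = 3.5 - 1.3 = 2.2 m


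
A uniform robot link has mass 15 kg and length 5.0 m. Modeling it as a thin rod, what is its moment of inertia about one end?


I = (1/3) * m * L^2
= (1/3) * 15 * 5.0^2
= 0.333333 * 15 * 25.0
= 125.0 kg*m^2


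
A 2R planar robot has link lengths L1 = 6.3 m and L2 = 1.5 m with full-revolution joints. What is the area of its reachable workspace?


r_max = L1 + L2 = 7.8 m
r_min = |L1 - L2| = 4.8 m
Area = pi*(r_max^2 - r_min^2)
= pi*(60.84 - 23.04)
= pi * 37.8
= 118.7522 m^2


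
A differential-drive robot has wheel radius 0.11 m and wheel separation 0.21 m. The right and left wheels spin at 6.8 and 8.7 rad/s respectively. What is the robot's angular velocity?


vR = r*wR = 0.11*6.8 = 0.748 m/s
vL = r*wL = 0.11*8.7 = 0.957 m/s
v = (vR+vL)/2 = 0.8525 m/s
omega = (vR-vL)/L = -0.9952 rad/s
angular velocity = -0.9952 rad/s


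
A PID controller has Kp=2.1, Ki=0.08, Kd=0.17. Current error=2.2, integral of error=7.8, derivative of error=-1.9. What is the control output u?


u = Kp*e + Ki*int(e) + Kd*de/dt
= 2.1*2.2 + 0.08*7.8 + 0.17*(-1.9)
= 4.62 + 0.624 + -0.323
= 4.921


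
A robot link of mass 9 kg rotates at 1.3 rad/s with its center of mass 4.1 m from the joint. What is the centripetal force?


F = m * omega^2 * r
= 9 * 1.3^2 * 4.1
= 9 * 1.69 * 4.1
= 62.361 N


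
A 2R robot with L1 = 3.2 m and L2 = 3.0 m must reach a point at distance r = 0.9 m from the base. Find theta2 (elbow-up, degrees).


cos(theta2) = (r^2 - L1^2 - L2^2) / (2*L1*L2)
cos(theta2) = (0.81 - 10.24 - 9.0) / 19.2
cos(theta2) = -0.959896
theta2 = 163.7185 degrees


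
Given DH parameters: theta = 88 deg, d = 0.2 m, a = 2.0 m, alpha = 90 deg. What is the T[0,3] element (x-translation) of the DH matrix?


T[0,3] = a * cos(theta)
= 2.0 * cos(88 deg)
= 2.0 * 0.0349
= 0.0698


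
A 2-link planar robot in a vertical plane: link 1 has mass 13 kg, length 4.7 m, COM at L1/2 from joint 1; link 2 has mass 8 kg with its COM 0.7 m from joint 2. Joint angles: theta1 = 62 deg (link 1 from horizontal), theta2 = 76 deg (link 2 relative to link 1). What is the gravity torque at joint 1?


Horizontal distance from joint 1 to link-1 COM:
  x_c1 = (L1/2)*cos(t1) = 2.35 * 0.4695 = 1.1033 m
Horizontal distance from joint 1 to link-2 COM:
  x_c2 = L1*cos(t1) + Lc2*cos(t1+t2)
       = 4.7*0.4695 + 0.7*-0.7431 = 1.6863 m
tau1 = m1*g*x_c1 + m2*g*x_c2
     = 13*9.81*1.1033 + 8*9.81*1.6863
     = 140.6985 + 132.342
     = 273.0405 Nm


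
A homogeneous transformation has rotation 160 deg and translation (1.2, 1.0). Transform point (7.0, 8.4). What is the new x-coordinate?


x' = cos(theta)*px - sin(theta)*py + tx
= -0.9397*7.0 - 0.342*8.4 + 1.2
= -8.2508


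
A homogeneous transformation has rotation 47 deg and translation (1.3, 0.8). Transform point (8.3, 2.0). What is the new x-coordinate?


x' = cos(theta)*px - sin(theta)*py + tx
= 0.682*8.3 - 0.7314*2.0 + 1.3
= 5.4979


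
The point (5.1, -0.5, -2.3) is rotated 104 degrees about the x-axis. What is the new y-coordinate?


Rotation about x-axis: y' = y*cos(theta) - z*sin(theta)
= -0.5 * -0.2419 - -2.3 * 0.9703
= 2.3526


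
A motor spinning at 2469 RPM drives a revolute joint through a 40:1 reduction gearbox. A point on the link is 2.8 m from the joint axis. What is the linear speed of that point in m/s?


omega_motor = 2469 * 2*pi/60 = 258.5531 rad/s
omega_joint = omega_motor / 40 = 6.4638 rad/s
v = omega_joint * r = 6.4638 * 2.8
= 18.0987 m/s


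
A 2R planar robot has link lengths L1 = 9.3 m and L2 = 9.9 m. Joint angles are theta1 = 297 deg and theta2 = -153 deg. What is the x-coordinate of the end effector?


Convert angles to radians: theta1 = 5.1836, theta2 = -2.6704
x = L1*cos(theta1) + L2*cos(theta1+theta2)
x = 4.2221 + -8.0093
x = -3.7872


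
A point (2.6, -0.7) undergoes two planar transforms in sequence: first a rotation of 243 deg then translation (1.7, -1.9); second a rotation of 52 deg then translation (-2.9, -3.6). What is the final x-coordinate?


After transform 1:
x1 = cos(243)*2.6 - sin(243)*-0.7 + 1.7 = -0.1041
y1 = sin(243)*2.6 + cos(243)*-0.7 + -1.9 = -3.8988
After transform 2:
x2 = cos(52)*-0.1041 - sin(52)*-3.8988 + -2.9
= 0.1082


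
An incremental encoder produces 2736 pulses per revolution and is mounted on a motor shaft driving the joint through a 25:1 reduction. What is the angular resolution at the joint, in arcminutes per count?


counts per rev = 2736
effective counts at joint = 2736 * 25 = 68400
resolution = 360*60 / 68400
= 0.3158 arcmin/count


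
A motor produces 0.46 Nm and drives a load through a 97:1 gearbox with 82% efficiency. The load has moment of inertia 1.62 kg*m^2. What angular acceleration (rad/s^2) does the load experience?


tau_out = tau_motor * N * eta
= 0.46 * 97 * 0.82 = 36.5884 Nm
alpha = tau_out / I = 36.5884 / 1.62
= 22.5854 rad/s^2


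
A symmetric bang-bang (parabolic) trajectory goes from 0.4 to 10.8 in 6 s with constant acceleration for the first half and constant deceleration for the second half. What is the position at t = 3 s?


Symmetric rest-to-rest: each phase covers (pf-p0)/2 in time T/2. 0.5*a*(T/2)^2 = (pf-p0)/2 => a = 4*(pf-p0)/T^2
a = 4*(10.8-0.4)/6^2 = 1.1556
t = 3 is in the acceleration phase (t <= T/2).
p = p0 + 0.5*a*t^2 = 0.4 + 0.5*1.1556*3^2
= 5.6


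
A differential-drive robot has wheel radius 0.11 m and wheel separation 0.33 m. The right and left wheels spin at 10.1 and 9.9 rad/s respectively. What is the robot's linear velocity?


vR = r*wR = 0.11*10.1 = 1.111 m/s
vL = r*wL = 0.11*9.9 = 1.089 m/s
v = (vR+vL)/2 = 1.1 m/s
omega = (vR-vL)/L = 0.0667 rad/s
linear velocity = 1.1 m/s


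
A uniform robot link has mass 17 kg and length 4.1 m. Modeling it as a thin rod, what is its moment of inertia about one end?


I = (1/3) * m * L^2
= (1/3) * 17 * 4.1^2
= 0.333333 * 17 * 16.81
= 95.2567 kg*m^2


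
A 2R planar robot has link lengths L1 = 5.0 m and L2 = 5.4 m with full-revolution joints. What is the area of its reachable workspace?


r_max = L1 + L2 = 10.4 m
r_min = |L1 - L2| = 0.4 m
Area = pi*(r_max^2 - r_min^2)
= pi*(108.16 - 0.16)
= pi * 108.0
= 339.292 m^2


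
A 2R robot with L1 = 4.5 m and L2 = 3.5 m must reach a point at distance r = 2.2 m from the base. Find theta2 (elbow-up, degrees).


cos(theta2) = (r^2 - L1^2 - L2^2) / (2*L1*L2)
cos(theta2) = (4.84 - 20.25 - 12.25) / 31.5
cos(theta2) = -0.878095
theta2 = 151.4134 degrees


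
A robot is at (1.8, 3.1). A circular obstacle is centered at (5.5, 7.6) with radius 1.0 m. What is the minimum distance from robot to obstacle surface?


center_dist = sqrt((1.8-5.5)^2 + (3.1-7.6)^2)
= sqrt(13.69 + 20.25)
= 5.8258
min_dist = center_dist - radius = 5.8258 - 1.0 = 4.8258 m


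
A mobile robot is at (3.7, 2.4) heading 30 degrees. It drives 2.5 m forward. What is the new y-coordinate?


y_new = y0 + d*sin(theta)
= 2.4 + 2.5*sin(30)
= 2.4 + 1.25
= 3.65


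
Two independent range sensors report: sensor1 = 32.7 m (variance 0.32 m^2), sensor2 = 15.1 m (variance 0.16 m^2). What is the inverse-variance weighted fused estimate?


w1 = (1/var1) / (1/var1 + 1/var2)
   = 3.125 / (3.125 + 6.25) = 0.3333
w2 = 1 - w1 = 0.6667
fused = w1*s1 + w2*s2 = 10.9 + 10.0667
= 20.9667 m


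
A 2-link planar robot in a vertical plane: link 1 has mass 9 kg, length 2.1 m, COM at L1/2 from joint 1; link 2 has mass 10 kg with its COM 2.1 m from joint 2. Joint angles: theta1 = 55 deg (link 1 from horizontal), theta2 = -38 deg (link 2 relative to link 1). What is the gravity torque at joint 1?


Horizontal distance from joint 1 to link-1 COM:
  x_c1 = (L1/2)*cos(t1) = 1.05 * 0.5736 = 0.6023 m
Horizontal distance from joint 1 to link-2 COM:
  x_c2 = L1*cos(t1) + Lc2*cos(t1+t2)
       = 2.1*0.5736 + 2.1*0.9563 = 3.2128 m
tau1 = m1*g*x_c1 + m2*g*x_c2
     = 9*9.81*0.6023 + 10*9.81*3.2128
     = 53.1731 + 315.1708
     = 368.3439 Nm


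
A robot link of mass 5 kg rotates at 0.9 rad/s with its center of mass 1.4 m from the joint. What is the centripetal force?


F = m * omega^2 * r
= 5 * 0.9^2 * 1.4
= 5 * 0.81 * 1.4
= 5.67 N


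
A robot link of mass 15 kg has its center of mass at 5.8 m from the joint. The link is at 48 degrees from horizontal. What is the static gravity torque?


tau = m*g*L*cos(angle)
= 15 * 9.81 * 5.8 * cos(48 deg)
= 15 * 9.81 * 5.8 * 0.6691
= 571.0829 Nm


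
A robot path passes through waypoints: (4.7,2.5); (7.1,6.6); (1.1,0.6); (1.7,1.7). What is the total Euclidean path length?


Segment lengths:
  seg1 = sqrt((2.4)^2 + (4.1)^2) = 4.7508
  seg2 = sqrt((-6.0)^2 + (-6.0)^2) = 8.4853
  seg3 = sqrt((0.6)^2 + (1.1)^2) = 1.253
Total = 14.4891


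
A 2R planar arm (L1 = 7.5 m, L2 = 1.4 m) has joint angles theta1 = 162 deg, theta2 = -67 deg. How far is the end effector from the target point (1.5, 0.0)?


End effector via forward kinematics:
x = L1*cos(t1) + L2*cos(t1+t2) = -7.2549
y = L1*sin(t1) + L2*sin(t1+t2) = 3.7123
Distance to target:
d = sqrt((1.5 - -7.2549)^2 + (0.0 - 3.7123)^2)
= sqrt(76.649 + 13.7812)
= 9.5095 m


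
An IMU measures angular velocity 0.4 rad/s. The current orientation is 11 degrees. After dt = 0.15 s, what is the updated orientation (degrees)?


delta_theta = w * dt = 0.4 * 0.15 = 0.06 rad
= 3.4377 deg
theta_new = 11 + 3.4377 = 14.4377 deg


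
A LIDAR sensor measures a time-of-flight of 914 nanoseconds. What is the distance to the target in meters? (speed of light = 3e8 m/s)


tof = 914 ns = 9.14e-07 s
dist = c * tof / 2
= 3e8 * 9.14e-07 / 2
= 137.1 m


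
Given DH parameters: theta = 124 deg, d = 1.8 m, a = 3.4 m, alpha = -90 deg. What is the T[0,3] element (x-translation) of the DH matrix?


T[0,3] = a * cos(theta)
= 3.4 * cos(124 deg)
= 3.4 * -0.5592
= -1.9013


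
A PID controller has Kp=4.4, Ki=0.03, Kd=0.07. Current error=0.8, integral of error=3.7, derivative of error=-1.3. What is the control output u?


u = Kp*e + Ki*int(e) + Kd*de/dt
= 4.4*0.8 + 0.03*3.7 + 0.07*(-1.3)
= 3.52 + 0.111 + -0.091
= 3.54


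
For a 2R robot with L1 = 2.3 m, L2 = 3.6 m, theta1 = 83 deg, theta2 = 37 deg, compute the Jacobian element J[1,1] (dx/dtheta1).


J[1,1] = -L1*sin(t1) - L2*sin(t1+t2)
= -2.3*sin(83) - 3.6*sin(120)
= -5.4005


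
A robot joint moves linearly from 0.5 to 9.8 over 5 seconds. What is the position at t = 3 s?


s = t/T = 3/5 = 0.6
p(t) = p0 + (pf-p0)*s
= 0.5 + (9.8 - 0.5) * 0.6
= 6.08


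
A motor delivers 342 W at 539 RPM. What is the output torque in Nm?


omega = 539 * 2*pi/60 = 56.4439 rad/s
tau = P / omega = 342 / 56.4439
= 6.0591 Nm


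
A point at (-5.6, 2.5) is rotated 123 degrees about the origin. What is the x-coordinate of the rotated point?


x' = x*cos(theta) - y*sin(theta)
cos(123 deg) = -0.5446, sin(123 deg) = 0.8387
x' = -5.6 * -0.5446 - 2.5 * 0.8387
= 3.05 - 2.0967
= 0.9533


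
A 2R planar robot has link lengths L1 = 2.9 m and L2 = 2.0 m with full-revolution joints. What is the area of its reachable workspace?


r_max = L1 + L2 = 4.9 m
r_min = |L1 - L2| = 0.9 m
Area = pi*(r_max^2 - r_min^2)
= pi*(24.01 - 0.81)
= pi * 23.2
= 72.8849 m^2


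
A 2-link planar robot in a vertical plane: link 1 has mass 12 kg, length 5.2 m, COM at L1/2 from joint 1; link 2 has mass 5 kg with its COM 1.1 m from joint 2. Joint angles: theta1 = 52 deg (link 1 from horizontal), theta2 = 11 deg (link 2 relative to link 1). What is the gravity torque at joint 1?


Horizontal distance from joint 1 to link-1 COM:
  x_c1 = (L1/2)*cos(t1) = 2.6 * 0.6157 = 1.6007 m
Horizontal distance from joint 1 to link-2 COM:
  x_c2 = L1*cos(t1) + Lc2*cos(t1+t2)
       = 5.2*0.6157 + 1.1*0.454 = 3.7008 m
tau1 = m1*g*x_c1 + m2*g*x_c2
     = 12*9.81*1.6007 + 5*9.81*3.7008
     = 188.4367 + 181.5257
     = 369.9624 Nm


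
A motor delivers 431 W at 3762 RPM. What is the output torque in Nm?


omega = 3762 * 2*pi/60 = 393.9557 rad/s
tau = P / omega = 431 / 393.9557
= 1.094 Nm


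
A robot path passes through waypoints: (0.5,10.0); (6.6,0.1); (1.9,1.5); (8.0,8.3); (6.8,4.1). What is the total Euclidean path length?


Segment lengths:
  seg1 = sqrt((6.1)^2 + (-9.9)^2) = 11.6284
  seg2 = sqrt((-4.7)^2 + (1.4)^2) = 4.9041
  seg3 = sqrt((6.1)^2 + (6.8)^2) = 9.1351
  seg4 = sqrt((-1.2)^2 + (-4.2)^2) = 4.3681
Total = 30.0357


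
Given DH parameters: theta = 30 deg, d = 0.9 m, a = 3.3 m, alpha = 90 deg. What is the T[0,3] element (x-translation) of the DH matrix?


T[0,3] = a * cos(theta)
= 3.3 * cos(30 deg)
= 3.3 * 0.866
= 2.8579


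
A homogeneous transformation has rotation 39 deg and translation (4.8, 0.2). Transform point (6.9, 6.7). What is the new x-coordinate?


x' = cos(theta)*px - sin(theta)*py + tx
= 0.7771*6.9 - 0.6293*6.7 + 4.8
= 5.9459


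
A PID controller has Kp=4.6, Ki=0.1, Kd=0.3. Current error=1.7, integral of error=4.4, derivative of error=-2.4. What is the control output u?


u = Kp*e + Ki*int(e) + Kd*de/dt
= 4.6*1.7 + 0.1*4.4 + 0.3*(-2.4)
= 7.82 + 0.44 + -0.72
= 7.54


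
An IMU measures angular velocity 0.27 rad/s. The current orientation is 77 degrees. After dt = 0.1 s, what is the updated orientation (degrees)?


delta_theta = w * dt = 0.27 * 0.1 = 0.027 rad
= 1.547 deg
theta_new = 77 + 1.547 = 78.547 deg


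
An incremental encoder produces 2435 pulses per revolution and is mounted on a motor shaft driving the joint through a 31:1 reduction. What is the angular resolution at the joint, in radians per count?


counts per rev = 2435
effective counts at joint = 2435 * 31 = 75485
resolution = 2*pi / 75485
= 8.3238e-05 rad/count


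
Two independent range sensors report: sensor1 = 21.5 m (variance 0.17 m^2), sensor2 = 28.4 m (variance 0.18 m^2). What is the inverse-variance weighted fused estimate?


w1 = (1/var1) / (1/var1 + 1/var2)
   = 5.8824 / (5.8824 + 5.5556) = 0.5143
w2 = 1 - w1 = 0.4857
fused = w1*s1 + w2*s2 = 11.0571 + 13.7943
= 24.8514 m


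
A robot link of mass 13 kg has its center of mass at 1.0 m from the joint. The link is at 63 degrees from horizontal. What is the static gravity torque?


tau = m*g*L*cos(angle)
= 13 * 9.81 * 1.0 * cos(63 deg)
= 13 * 9.81 * 1.0 * 0.454
= 57.8974 Nm


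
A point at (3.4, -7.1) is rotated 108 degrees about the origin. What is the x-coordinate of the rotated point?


x' = x*cos(theta) - y*sin(theta)
cos(108 deg) = -0.309, sin(108 deg) = 0.9511
x' = 3.4 * -0.309 - -7.1 * 0.9511
= -1.0507 - -6.7525
= 5.7018


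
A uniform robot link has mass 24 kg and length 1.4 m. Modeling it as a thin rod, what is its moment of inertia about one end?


I = (1/3) * m * L^2
= (1/3) * 24 * 1.4^2
= 0.333333 * 24 * 1.96
= 15.68 kg*m^2


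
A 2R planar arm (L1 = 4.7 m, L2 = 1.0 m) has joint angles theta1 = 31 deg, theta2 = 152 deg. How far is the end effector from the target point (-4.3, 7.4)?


End effector via forward kinematics:
x = L1*cos(t1) + L2*cos(t1+t2) = 3.0301
y = L1*sin(t1) + L2*sin(t1+t2) = 2.3683
Distance to target:
d = sqrt((-4.3 - 3.0301)^2 + (7.4 - 2.3683)^2)
= sqrt(53.7297 + 25.3176)
= 8.8909 m


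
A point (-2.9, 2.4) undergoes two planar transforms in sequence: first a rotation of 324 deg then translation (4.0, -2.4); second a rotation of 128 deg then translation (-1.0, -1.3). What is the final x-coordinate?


After transform 1:
x1 = cos(324)*-2.9 - sin(324)*2.4 + 4.0 = 3.0645
y1 = sin(324)*-2.9 + cos(324)*2.4 + -2.4 = 1.2462
After transform 2:
x2 = cos(128)*3.0645 - sin(128)*1.2462 + -1.0
= -3.8687


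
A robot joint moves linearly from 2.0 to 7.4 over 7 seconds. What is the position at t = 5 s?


s = t/T = 5/7 = 0.7143
p(t) = p0 + (pf-p0)*s
= 2.0 + (7.4 - 2.0) * 0.7143
= 5.8571


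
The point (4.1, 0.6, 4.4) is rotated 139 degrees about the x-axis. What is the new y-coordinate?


Rotation about x-axis: y' = y*cos(theta) - z*sin(theta)
= 0.6 * -0.7547 - 4.4 * 0.6561
= -3.3395


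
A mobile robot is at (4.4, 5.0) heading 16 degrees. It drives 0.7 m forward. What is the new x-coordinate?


x_new = x0 + d*cos(theta)
= 4.4 + 0.7*cos(16)
= 4.4 + 0.6729
= 5.0729


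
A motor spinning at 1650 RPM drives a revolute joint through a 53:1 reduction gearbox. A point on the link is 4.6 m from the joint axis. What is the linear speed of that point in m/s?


omega_motor = 1650 * 2*pi/60 = 172.7876 rad/s
omega_joint = omega_motor / 53 = 3.2601 rad/s
v = omega_joint * r = 3.2601 * 4.6
= 14.9967 m/s


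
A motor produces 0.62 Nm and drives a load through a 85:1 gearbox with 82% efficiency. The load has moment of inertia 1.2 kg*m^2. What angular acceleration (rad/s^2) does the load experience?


tau_out = tau_motor * N * eta
= 0.62 * 85 * 0.82 = 43.214 Nm
alpha = tau_out / I = 43.214 / 1.2
= 36.0117 rad/s^2


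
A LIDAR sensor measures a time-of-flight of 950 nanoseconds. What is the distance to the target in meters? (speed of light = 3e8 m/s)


tof = 950 ns = 9.5e-07 s
dist = c * tof / 2
= 3e8 * 9.5e-07 / 2
= 142.5 m


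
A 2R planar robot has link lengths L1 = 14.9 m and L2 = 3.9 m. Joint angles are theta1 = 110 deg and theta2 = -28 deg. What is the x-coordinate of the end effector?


Convert angles to radians: theta1 = 1.9199, theta2 = -0.4887
x = L1*cos(theta1) + L2*cos(theta1+theta2)
x = -5.0961 + 0.5428
x = -4.5533


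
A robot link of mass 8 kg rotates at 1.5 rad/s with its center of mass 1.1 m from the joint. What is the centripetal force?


F = m * omega^2 * r
= 8 * 1.5^2 * 1.1
= 8 * 2.25 * 1.1
= 19.8 N


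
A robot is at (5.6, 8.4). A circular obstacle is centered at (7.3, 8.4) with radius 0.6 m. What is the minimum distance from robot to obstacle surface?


center_dist = sqrt((5.6-7.3)^2 + (8.4-8.4)^2)
= sqrt(2.89 + 0.0)
= 1.7
min_dist = center_dist - radius = 1.7 - 0.6 = 1.1 m


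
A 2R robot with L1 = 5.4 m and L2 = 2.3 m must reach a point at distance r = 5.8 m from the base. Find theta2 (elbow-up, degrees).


cos(theta2) = (r^2 - L1^2 - L2^2) / (2*L1*L2)
cos(theta2) = (33.64 - 29.16 - 5.29) / 24.84
cos(theta2) = -0.032609
theta2 = 91.8687 degrees


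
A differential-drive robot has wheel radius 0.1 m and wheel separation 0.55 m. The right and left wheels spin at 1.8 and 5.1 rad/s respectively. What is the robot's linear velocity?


vR = r*wR = 0.1*1.8 = 0.18 m/s
vL = r*wL = 0.1*5.1 = 0.51 m/s
v = (vR+vL)/2 = 0.345 m/s
omega = (vR-vL)/L = -0.6 rad/s
linear velocity = 0.345 m/s


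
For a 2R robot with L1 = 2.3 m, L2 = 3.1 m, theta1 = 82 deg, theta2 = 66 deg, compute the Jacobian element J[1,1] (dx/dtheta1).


J[1,1] = -L1*sin(t1) - L2*sin(t1+t2)
= -2.3*sin(82) - 3.1*sin(148)
= -3.9204


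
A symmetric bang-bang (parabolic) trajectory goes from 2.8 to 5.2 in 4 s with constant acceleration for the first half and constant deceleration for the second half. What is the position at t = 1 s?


Symmetric rest-to-rest: each phase covers (pf-p0)/2 in time T/2. 0.5*a*(T/2)^2 = (pf-p0)/2 => a = 4*(pf-p0)/T^2
a = 4*(5.2-2.8)/4^2 = 0.6
t = 1 is in the acceleration phase (t <= T/2).
p = p0 + 0.5*a*t^2 = 2.8 + 0.5*0.6*1^2
= 3.1


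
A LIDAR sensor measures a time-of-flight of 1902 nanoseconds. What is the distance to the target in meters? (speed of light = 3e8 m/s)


tof = 1902 ns = 1.902e-06 s
dist = c * tof / 2
= 3e8 * 1.902e-06 / 2
= 285.3 m


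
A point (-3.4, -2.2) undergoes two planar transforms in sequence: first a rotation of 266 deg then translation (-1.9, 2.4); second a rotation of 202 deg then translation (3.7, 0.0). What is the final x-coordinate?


After transform 1:
x1 = cos(266)*-3.4 - sin(266)*-2.2 + -1.9 = -3.8575
y1 = sin(266)*-3.4 + cos(266)*-2.2 + 2.4 = 5.9452
After transform 2:
x2 = cos(202)*-3.8575 - sin(202)*5.9452 + 3.7
= 9.5037


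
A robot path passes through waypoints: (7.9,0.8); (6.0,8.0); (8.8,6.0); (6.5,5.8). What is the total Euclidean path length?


Segment lengths:
  seg1 = sqrt((-1.9)^2 + (7.2)^2) = 7.4465
  seg2 = sqrt((2.8)^2 + (-2.0)^2) = 3.4409
  seg3 = sqrt((-2.3)^2 + (-0.2)^2) = 2.3087
Total = 13.1961


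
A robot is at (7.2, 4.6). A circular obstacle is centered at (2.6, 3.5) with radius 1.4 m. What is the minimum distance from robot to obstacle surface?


center_dist = sqrt((7.2-2.6)^2 + (4.6-3.5)^2)
= sqrt(21.16 + 1.21)
= 4.7297
min_dist = center_dist - radius = 4.7297 - 1.4 = 3.3297 m


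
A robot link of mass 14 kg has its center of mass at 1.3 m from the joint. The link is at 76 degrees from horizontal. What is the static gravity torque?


tau = m*g*L*cos(angle)
= 14 * 9.81 * 1.3 * cos(76 deg)
= 14 * 9.81 * 1.3 * 0.2419
= 43.1932 Nm


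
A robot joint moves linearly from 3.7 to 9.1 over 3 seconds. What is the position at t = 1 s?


s = t/T = 1/3 = 0.3333
p(t) = p0 + (pf-p0)*s
= 3.7 + (9.1 - 3.7) * 0.3333
= 5.5


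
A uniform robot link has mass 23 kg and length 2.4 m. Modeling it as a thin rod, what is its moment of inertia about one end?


I = (1/3) * m * L^2
= (1/3) * 23 * 2.4^2
= 0.333333 * 23 * 5.76
= 44.16 kg*m^2


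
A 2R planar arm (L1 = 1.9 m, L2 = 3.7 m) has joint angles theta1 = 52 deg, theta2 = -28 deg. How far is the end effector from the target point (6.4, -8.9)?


End effector via forward kinematics:
x = L1*cos(t1) + L2*cos(t1+t2) = 4.5499
y = L1*sin(t1) + L2*sin(t1+t2) = 3.0021
Distance to target:
d = sqrt((6.4 - 4.5499)^2 + (-8.9 - 3.0021)^2)
= sqrt(3.423 + 141.6611)
= 12.0451 m


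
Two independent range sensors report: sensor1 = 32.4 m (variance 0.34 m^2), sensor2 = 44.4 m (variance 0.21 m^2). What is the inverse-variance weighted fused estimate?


w1 = (1/var1) / (1/var1 + 1/var2)
   = 2.9412 / (2.9412 + 4.7619) = 0.3818
w2 = 1 - w1 = 0.6182
fused = w1*s1 + w2*s2 = 12.3709 + 27.4473
= 39.8182 m


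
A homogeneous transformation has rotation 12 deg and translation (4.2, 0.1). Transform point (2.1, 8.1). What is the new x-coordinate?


x' = cos(theta)*px - sin(theta)*py + tx
= 0.9781*2.1 - 0.2079*8.1 + 4.2
= 4.57


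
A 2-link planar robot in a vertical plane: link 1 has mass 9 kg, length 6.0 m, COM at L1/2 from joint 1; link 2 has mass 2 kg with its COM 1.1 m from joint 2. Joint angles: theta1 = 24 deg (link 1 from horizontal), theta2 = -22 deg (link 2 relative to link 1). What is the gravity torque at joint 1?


Horizontal distance from joint 1 to link-1 COM:
  x_c1 = (L1/2)*cos(t1) = 3.0 * 0.9135 = 2.7406 m
Horizontal distance from joint 1 to link-2 COM:
  x_c2 = L1*cos(t1) + Lc2*cos(t1+t2)
       = 6.0*0.9135 + 1.1*0.9994 = 6.5806 m
tau1 = m1*g*x_c1 + m2*g*x_c2
     = 9*9.81*2.7406 + 2*9.81*6.5806
     = 241.9708 + 129.1114
     = 371.0822 Nm


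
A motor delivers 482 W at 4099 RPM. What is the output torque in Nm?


omega = 4099 * 2*pi/60 = 429.2463 rad/s
tau = P / omega = 482 / 429.2463
= 1.1229 Nm


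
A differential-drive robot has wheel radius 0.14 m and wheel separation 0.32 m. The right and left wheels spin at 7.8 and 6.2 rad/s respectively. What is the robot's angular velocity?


vR = r*wR = 0.14*7.8 = 1.092 m/s
vL = r*wL = 0.14*6.2 = 0.868 m/s
v = (vR+vL)/2 = 0.98 m/s
omega = (vR-vL)/L = 0.7 rad/s
angular velocity = 0.7 rad/s


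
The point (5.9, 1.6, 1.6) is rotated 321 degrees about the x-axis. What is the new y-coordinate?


Rotation about x-axis: y' = y*cos(theta) - z*sin(theta)
= 1.6 * 0.7771 - 1.6 * -0.6293
= 2.2503


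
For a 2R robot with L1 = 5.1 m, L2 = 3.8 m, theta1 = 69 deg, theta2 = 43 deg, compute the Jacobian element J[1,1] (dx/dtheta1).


J[1,1] = -L1*sin(t1) - L2*sin(t1+t2)
= -5.1*sin(69) - 3.8*sin(112)
= -8.2846


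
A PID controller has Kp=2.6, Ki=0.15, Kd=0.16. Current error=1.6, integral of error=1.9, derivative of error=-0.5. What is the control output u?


u = Kp*e + Ki*int(e) + Kd*de/dt
= 2.6*1.6 + 0.15*1.9 + 0.16*(-0.5)
= 4.16 + 0.285 + -0.08
= 4.365


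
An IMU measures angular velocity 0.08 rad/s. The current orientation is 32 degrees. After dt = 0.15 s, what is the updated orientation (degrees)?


delta_theta = w * dt = 0.08 * 0.15 = 0.012 rad
= 0.6875 deg
theta_new = 32 + 0.6875 = 32.6875 deg


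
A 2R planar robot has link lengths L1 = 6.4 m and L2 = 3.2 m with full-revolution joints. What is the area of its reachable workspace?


r_max = L1 + L2 = 9.6 m
r_min = |L1 - L2| = 3.2 m
Area = pi*(r_max^2 - r_min^2)
= pi*(92.16 - 10.24)
= pi * 81.92
= 257.3593 m^2


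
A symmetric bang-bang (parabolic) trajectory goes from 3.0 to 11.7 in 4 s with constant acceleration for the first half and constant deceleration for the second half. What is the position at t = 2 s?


Symmetric rest-to-rest: each phase covers (pf-p0)/2 in time T/2. 0.5*a*(T/2)^2 = (pf-p0)/2 => a = 4*(pf-p0)/T^2
a = 4*(11.7-3.0)/4^2 = 2.175
t = 2 is in the acceleration phase (t <= T/2).
p = p0 + 0.5*a*t^2 = 3.0 + 0.5*2.175*2^2
= 7.35


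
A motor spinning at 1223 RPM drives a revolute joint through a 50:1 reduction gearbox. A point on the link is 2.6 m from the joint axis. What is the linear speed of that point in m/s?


omega_motor = 1223 * 2*pi/60 = 128.0723 rad/s
omega_joint = omega_motor / 50 = 2.5614 rad/s
v = omega_joint * r = 2.5614 * 2.6
= 6.6598 m/s


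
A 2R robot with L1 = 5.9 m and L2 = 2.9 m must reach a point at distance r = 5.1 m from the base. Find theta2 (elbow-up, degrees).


cos(theta2) = (r^2 - L1^2 - L2^2) / (2*L1*L2)
cos(theta2) = (26.01 - 34.81 - 8.41) / 34.22
cos(theta2) = -0.502922
theta2 = 120.1935 degrees


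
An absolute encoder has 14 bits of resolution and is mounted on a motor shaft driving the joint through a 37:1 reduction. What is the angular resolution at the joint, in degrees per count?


counts = 2^14 = 16384
effective counts at joint = 16384 * 37 = 606208
resolution = 360 / 606208
= 5.9386e-04 deg/count


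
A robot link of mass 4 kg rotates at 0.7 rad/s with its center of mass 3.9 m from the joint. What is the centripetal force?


F = m * omega^2 * r
= 4 * 0.7^2 * 3.9
= 4 * 0.49 * 3.9
= 7.644 N


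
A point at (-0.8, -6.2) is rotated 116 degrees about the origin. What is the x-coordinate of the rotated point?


x' = x*cos(theta) - y*sin(theta)
cos(116 deg) = -0.4384, sin(116 deg) = 0.8988
x' = -0.8 * -0.4384 - -6.2 * 0.8988
= 0.3507 - -5.5725
= 5.9232


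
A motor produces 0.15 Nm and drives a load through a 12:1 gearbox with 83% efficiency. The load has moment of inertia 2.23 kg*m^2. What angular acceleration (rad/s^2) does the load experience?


tau_out = tau_motor * N * eta
= 0.15 * 12 * 0.83 = 1.494 Nm
alpha = tau_out / I = 1.494 / 2.23
= 0.67 rad/s^2


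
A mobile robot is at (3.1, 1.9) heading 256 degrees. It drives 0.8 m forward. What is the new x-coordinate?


x_new = x0 + d*cos(theta)
= 3.1 + 0.8*cos(256)
= 3.1 + -0.1935
= 2.9065


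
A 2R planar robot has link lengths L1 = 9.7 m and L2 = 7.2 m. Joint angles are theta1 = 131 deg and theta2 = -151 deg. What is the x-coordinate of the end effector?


Convert angles to radians: theta1 = 2.2864, theta2 = -2.6354
x = L1*cos(theta1) + L2*cos(theta1+theta2)
x = -6.3638 + 6.7658
x = 0.402


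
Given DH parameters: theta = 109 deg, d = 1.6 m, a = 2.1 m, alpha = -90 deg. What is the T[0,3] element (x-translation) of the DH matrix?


T[0,3] = a * cos(theta)
= 2.1 * cos(109 deg)
= 2.1 * -0.3256
= -0.6837


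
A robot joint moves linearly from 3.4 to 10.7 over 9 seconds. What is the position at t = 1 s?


s = t/T = 1/9 = 0.1111
p(t) = p0 + (pf-p0)*s
= 3.4 + (10.7 - 3.4) * 0.1111
= 4.2111


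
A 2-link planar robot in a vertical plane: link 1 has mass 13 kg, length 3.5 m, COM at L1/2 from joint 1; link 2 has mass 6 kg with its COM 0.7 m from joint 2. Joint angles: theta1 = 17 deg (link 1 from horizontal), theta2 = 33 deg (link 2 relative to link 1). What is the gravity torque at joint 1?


Horizontal distance from joint 1 to link-1 COM:
  x_c1 = (L1/2)*cos(t1) = 1.75 * 0.9563 = 1.6735 m
Horizontal distance from joint 1 to link-2 COM:
  x_c2 = L1*cos(t1) + Lc2*cos(t1+t2)
       = 3.5*0.9563 + 0.7*0.6428 = 3.797 m
tau1 = m1*g*x_c1 + m2*g*x_c2
     = 13*9.81*1.6735 + 6*9.81*3.797
     = 213.4257 + 223.4925
     = 436.9182 Nm


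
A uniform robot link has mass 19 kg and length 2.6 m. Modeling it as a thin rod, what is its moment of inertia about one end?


I = (1/3) * m * L^2
= (1/3) * 19 * 2.6^2
= 0.333333 * 19 * 6.76
= 42.8133 kg*m^2


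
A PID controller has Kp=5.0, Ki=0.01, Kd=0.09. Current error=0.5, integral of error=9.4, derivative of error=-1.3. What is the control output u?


u = Kp*e + Ki*int(e) + Kd*de/dt
= 5.0*0.5 + 0.01*9.4 + 0.09*(-1.3)
= 2.5 + 0.094 + -0.117
= 2.477


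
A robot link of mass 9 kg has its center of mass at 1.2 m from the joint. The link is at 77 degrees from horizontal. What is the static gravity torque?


tau = m*g*L*cos(angle)
= 9 * 9.81 * 1.2 * cos(77 deg)
= 9 * 9.81 * 1.2 * 0.225
= 23.8331 Nm


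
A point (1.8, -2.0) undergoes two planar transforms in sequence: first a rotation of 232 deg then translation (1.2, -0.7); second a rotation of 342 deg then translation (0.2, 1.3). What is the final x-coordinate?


After transform 1:
x1 = cos(232)*1.8 - sin(232)*-2.0 + 1.2 = -1.4842
y1 = sin(232)*1.8 + cos(232)*-2.0 + -0.7 = -0.8871
After transform 2:
x2 = cos(342)*-1.4842 - sin(342)*-0.8871 + 0.2
= -1.4857


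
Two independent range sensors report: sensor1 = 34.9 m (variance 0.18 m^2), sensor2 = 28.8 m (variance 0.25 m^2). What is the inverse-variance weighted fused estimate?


w1 = (1/var1) / (1/var1 + 1/var2)
   = 5.5556 / (5.5556 + 4.0) = 0.5814
w2 = 1 - w1 = 0.4186
fused = w1*s1 + w2*s2 = 20.2907 + 12.0558
= 32.3465 m


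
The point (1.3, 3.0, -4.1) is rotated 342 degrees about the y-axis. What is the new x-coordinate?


Rotation about y-axis: x' = x*cos(theta) + z*sin(theta)
= 1.3 * 0.9511 + -4.1 * -0.309
= 2.5033


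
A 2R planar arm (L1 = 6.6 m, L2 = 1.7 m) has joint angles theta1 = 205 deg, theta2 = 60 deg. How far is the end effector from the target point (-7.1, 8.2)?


End effector via forward kinematics:
x = L1*cos(t1) + L2*cos(t1+t2) = -6.1298
y = L1*sin(t1) + L2*sin(t1+t2) = -4.4828
Distance to target:
d = sqrt((-7.1 - -6.1298)^2 + (8.2 - -4.4828)^2)
= sqrt(0.9413 + 160.8537)
= 12.7199 m


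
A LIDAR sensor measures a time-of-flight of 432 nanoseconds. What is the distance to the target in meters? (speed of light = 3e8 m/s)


tof = 432 ns = 4.32e-07 s
dist = c * tof / 2
= 3e8 * 4.32e-07 / 2
= 64.8 m


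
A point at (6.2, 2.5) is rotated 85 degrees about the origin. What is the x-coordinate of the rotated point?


x' = x*cos(theta) - y*sin(theta)
cos(85 deg) = 0.0872, sin(85 deg) = 0.9962
x' = 6.2 * 0.0872 - 2.5 * 0.9962
= 0.5404 - 2.4905
= -1.9501


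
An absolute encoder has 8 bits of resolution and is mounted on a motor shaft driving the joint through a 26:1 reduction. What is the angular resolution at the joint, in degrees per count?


counts = 2^8 = 256
effective counts at joint = 256 * 26 = 6656
resolution = 360 / 6656
= 0.0541 deg/count


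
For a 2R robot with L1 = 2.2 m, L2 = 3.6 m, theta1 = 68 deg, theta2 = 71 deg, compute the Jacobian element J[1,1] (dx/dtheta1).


J[1,1] = -L1*sin(t1) - L2*sin(t1+t2)
= -2.2*sin(68) - 3.6*sin(139)
= -4.4016


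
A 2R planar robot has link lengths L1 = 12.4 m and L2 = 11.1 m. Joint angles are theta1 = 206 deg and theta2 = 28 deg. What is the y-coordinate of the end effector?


Convert angles to radians: theta1 = 3.5954, theta2 = 0.4887
y = L1*sin(theta1) + L2*sin(theta1+theta2)
y = -5.4358 + -8.9801
y = -14.4159


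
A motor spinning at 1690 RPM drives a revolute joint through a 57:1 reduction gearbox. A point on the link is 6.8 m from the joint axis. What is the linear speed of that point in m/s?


omega_motor = 1690 * 2*pi/60 = 176.9764 rad/s
omega_joint = omega_motor / 57 = 3.1048 rad/s
v = omega_joint * r = 3.1048 * 6.8
= 21.113 m/s


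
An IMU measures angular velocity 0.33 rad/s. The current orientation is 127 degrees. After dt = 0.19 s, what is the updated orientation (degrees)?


delta_theta = w * dt = 0.33 * 0.19 = 0.0627 rad
= 3.5924 deg
theta_new = 127 + 3.5924 = 130.5924 deg


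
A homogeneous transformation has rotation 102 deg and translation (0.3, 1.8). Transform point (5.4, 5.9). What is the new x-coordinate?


x' = cos(theta)*px - sin(theta)*py + tx
= -0.2079*5.4 - 0.9781*5.9 + 0.3
= -6.5938


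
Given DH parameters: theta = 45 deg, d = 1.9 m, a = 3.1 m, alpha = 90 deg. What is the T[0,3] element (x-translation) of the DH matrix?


T[0,3] = a * cos(theta)
= 3.1 * cos(45 deg)
= 3.1 * 0.7071
= 2.192


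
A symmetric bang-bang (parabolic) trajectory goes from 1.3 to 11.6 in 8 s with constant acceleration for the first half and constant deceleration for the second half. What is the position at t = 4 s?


Symmetric rest-to-rest: each phase covers (pf-p0)/2 in time T/2. 0.5*a*(T/2)^2 = (pf-p0)/2 => a = 4*(pf-p0)/T^2
a = 4*(11.6-1.3)/8^2 = 0.6437
t = 4 is in the acceleration phase (t <= T/2).
p = p0 + 0.5*a*t^2 = 1.3 + 0.5*0.6437*4^2
= 6.45


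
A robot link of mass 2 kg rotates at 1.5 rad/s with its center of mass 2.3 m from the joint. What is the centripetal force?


F = m * omega^2 * r
= 2 * 1.5^2 * 2.3
= 2 * 2.25 * 2.3
= 10.35 N


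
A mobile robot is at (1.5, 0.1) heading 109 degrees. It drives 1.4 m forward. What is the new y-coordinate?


y_new = y0 + d*sin(theta)
= 0.1 + 1.4*sin(109)
= 0.1 + 1.3237
= 1.4237


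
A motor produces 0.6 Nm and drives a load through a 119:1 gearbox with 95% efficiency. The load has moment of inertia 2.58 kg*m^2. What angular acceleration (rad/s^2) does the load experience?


tau_out = tau_motor * N * eta
= 0.6 * 119 * 0.95 = 67.83 Nm
alpha = tau_out / I = 67.83 / 2.58
= 26.2907 rad/s^2


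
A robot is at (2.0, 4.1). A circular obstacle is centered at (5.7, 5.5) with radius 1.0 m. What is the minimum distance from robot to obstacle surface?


center_dist = sqrt((2.0-5.7)^2 + (4.1-5.5)^2)
= sqrt(13.69 + 1.96)
= 3.956
min_dist = center_dist - radius = 3.956 - 1.0 = 2.956 m


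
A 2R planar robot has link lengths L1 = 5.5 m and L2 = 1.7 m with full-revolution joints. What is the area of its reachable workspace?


r_max = L1 + L2 = 7.2 m
r_min = |L1 - L2| = 3.8 m
Area = pi*(r_max^2 - r_min^2)
= pi*(51.84 - 14.44)
= pi * 37.4
= 117.4956 m^2


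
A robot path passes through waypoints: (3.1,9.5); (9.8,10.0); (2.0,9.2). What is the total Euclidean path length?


Segment lengths:
  seg1 = sqrt((6.7)^2 + (0.5)^2) = 6.7186
  seg2 = sqrt((-7.8)^2 + (-0.8)^2) = 7.8409
Total = 14.5595


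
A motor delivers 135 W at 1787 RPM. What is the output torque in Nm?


omega = 1787 * 2*pi/60 = 187.1342 rad/s
tau = P / omega = 135 / 187.1342
= 0.7214 Nm
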